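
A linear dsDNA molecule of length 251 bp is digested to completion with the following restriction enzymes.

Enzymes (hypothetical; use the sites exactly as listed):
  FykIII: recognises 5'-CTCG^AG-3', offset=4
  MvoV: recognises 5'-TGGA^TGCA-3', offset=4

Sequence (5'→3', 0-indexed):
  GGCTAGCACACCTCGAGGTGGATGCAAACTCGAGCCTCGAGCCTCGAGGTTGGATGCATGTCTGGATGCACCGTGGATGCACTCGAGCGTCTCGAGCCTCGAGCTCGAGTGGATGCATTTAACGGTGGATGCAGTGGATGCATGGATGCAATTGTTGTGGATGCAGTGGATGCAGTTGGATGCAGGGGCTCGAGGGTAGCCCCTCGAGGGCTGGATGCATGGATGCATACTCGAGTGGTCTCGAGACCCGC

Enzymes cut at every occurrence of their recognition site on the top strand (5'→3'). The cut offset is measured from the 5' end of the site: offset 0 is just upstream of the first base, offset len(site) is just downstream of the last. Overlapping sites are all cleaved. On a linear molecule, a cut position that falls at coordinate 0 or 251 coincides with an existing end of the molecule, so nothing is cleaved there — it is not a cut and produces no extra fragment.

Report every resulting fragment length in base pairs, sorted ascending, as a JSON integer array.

Site scan:
  FykIII (CTCGAG, off=4): starts [11, 28, 35, 42, 81, 90, 97, 103, 188, 202, 229, 239] → cuts [15, 32, 39, 46, 85, 94, 101, 107, 192, 206, 233, 243]
  MvoV (TGGATGCA, off=4): starts [18, 50, 62, 73, 109, 125, 134, 142, 157, 166, 176, 211, 219] → cuts [22, 54, 66, 77, 113, 129, 138, 146, 161, 170, 180, 215, 223]

Pooled cuts: [15, 22, 32, 39, 46, 54, 66, 77, 85, 94, 101, 107, 113, 129, 138, 146, 161, 170, 180, 192, 206, 215, 223, 233, 243]

Fragments:
  [0,15): 15 bp
  [15,22): 7 bp
  [22,32): 10 bp
  [32,39): 7 bp
  [39,46): 7 bp
  [46,54): 8 bp
  [54,66): 12 bp
  [66,77): 11 bp
  [77,85): 8 bp
  [85,94): 9 bp
  [94,101): 7 bp
  [101,107): 6 bp
  [107,113): 6 bp
  [113,129): 16 bp
  [129,138): 9 bp
  [138,146): 8 bp
  [146,161): 15 bp
  [161,170): 9 bp
  [170,180): 10 bp
  [180,192): 12 bp
  [192,206): 14 bp
  [206,215): 9 bp
  [215,223): 8 bp
  [223,233): 10 bp
  [233,243): 10 bp
  [243,251): 8 bp

[6,6,7,7,7,7,8,8,8,8,8,9,9,9,9,10,10,10,10,11,12,12,14,15,15,16]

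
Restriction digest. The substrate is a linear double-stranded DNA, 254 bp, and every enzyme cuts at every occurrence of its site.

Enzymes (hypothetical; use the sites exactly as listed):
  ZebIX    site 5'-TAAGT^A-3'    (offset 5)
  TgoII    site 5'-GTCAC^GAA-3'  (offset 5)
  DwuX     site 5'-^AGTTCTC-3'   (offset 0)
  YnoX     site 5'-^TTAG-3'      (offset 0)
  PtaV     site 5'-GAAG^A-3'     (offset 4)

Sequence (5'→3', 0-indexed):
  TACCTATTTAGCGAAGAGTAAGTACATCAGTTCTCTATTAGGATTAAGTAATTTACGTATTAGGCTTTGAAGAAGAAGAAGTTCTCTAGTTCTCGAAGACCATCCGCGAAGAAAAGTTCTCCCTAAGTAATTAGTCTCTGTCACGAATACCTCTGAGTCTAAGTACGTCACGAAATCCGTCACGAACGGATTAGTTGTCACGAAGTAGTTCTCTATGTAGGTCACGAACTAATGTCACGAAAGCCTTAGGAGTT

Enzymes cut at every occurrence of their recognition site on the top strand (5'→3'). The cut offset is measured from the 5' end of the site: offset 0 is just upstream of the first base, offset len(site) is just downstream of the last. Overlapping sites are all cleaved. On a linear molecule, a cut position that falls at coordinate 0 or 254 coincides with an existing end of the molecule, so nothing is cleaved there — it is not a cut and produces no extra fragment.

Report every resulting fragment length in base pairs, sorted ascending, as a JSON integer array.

Site scan:
  ZebIX (TAAGTA, off=5): starts [18, 44, 123, 159] → cuts [23, 49, 128, 164]
  TgoII (GTCACGAA, off=5): starts [139, 166, 178, 196, 220, 233] → cuts [144, 171, 183, 201, 225, 238]
  DwuX (AGTTCTC, off=0): starts [28, 79, 87, 114, 206] → cuts [28, 79, 87, 114, 206]
  YnoX (TTAG, off=0): starts [7, 37, 59, 130, 190, 245] → cuts [7, 37, 59, 130, 190, 245]
  PtaV (GAAGA, off=4): starts [12, 68, 71, 74, 94, 107] → cuts [16, 72, 75, 78, 98, 111]

Pooled cuts: [7, 16, 23, 28, 37, 49, 59, 72, 75, 78, 79, 87, 98, 111, 114, 128, 130, 144, 164, 171, 183, 190, 201, 206, 225, 238, 245]

Fragments:
  [0,7): 7 bp
  [7,16): 9 bp
  [16,23): 7 bp
  [23,28): 5 bp
  [28,37): 9 bp
  [37,49): 12 bp
  [49,59): 10 bp
  [59,72): 13 bp
  [72,75): 3 bp
  [75,78): 3 bp
  [78,79): 1 bp
  [79,87): 8 bp
  [87,98): 11 bp
  [98,111): 13 bp
  [111,114): 3 bp
  [114,128): 14 bp
  [128,130): 2 bp
  [130,144): 14 bp
  [144,164): 20 bp
  [164,171): 7 bp
  [171,183): 12 bp
  [183,190): 7 bp
  [190,201): 11 bp
  [201,206): 5 bp
  [206,225): 19 bp
  [225,238): 13 bp
  [238,245): 7 bp
  [245,254): 9 bp

[1,2,3,3,3,5,5,7,7,7,7,7,8,9,9,9,10,11,11,12,12,13,13,13,14,14,19,20]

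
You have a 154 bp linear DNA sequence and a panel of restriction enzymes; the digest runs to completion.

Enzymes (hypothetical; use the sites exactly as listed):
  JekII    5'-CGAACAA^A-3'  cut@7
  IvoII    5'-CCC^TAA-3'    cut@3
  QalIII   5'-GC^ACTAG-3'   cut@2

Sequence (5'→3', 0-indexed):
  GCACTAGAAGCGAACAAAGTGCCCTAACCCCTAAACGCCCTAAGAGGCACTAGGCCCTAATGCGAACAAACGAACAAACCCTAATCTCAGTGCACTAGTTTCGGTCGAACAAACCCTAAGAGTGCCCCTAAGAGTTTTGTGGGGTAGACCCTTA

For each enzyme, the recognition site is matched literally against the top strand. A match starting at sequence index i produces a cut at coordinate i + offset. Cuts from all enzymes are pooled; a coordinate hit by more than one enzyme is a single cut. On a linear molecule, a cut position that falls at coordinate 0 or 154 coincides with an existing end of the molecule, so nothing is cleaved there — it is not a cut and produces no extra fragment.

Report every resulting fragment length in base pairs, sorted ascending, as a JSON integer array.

[2,4,4,7,7,8,8,9,9,12,12,12,15,19,26]

Site scan:
  JekII CGAACAAA/7: at [10, 62, 70, 105] ⇒ [17, 69, 77, 112]
  IvoII CCCTAA/3: at [21, 28, 37, 54, 78, 113, 125] ⇒ [24, 31, 40, 57, 81, 116, 128]
  QalIII GCACTAG/2: at [0, 46, 91] ⇒ [2, 48, 93]

All cut coordinates (distinct, sorted): [2, 17, 24, 31, 40, 48, 57, 69, 77, 81, 93, 112, 116, 128]

Fragments:
  [0,2): 2 bp
  [2,17): 15 bp
  [17,24): 7 bp
  [24,31): 7 bp
  [31,40): 9 bp
  [40,48): 8 bp
  [48,57): 9 bp
  [57,69): 12 bp
  [69,77): 8 bp
  [77,81): 4 bp
  [81,93): 12 bp
  [93,112): 19 bp
  [112,116): 4 bp
  [116,128): 12 bp
  [128,154): 26 bp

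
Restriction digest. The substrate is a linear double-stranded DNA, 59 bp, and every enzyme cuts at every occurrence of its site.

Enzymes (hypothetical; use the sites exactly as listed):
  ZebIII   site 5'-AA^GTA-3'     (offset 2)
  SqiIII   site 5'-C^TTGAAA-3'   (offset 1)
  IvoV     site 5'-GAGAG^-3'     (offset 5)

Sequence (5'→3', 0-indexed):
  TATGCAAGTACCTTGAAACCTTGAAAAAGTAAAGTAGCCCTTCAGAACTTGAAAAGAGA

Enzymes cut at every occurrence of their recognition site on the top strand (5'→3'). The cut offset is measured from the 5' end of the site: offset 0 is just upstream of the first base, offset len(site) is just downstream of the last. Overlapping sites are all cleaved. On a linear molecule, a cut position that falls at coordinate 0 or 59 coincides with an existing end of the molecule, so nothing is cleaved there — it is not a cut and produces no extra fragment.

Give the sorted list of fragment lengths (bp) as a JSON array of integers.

[5,5,7,8,8,11,15]

Scan for sites:
  ZebIII AAGTA/2: at [5, 26, 31] ⇒ [7, 28, 33]
  SqiIII CTTGAAA/1: at [11, 19, 47] ⇒ [12, 20, 48]
  IvoV (GAGAG, off=5): no sites

All cut coordinates (distinct, sorted): [7, 12, 20, 28, 33, 48]

Fragments:
  [0,7): 7 bp
  [7,12): 5 bp
  [12,20): 8 bp
  [20,28): 8 bp
  [28,33): 5 bp
  [33,48): 15 bp
  [48,59): 11 bp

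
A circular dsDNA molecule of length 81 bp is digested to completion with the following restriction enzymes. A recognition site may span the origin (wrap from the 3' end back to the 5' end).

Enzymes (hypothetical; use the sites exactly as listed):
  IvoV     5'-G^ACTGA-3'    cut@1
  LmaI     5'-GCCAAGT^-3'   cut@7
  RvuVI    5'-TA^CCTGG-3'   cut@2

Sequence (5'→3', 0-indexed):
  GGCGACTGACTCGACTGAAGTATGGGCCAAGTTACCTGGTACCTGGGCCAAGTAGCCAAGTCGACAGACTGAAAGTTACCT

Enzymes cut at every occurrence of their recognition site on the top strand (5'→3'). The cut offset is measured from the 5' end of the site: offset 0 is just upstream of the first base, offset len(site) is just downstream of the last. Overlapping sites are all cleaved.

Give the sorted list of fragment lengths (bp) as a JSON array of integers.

[2,6,7,7,8,9,11,12,19]

Site scan:
  IvoV GACTGA/1: at [3, 12, 66] ⇒ [4, 13, 67]
  LmaI GCCAAGT/7: at [25, 46, 54] ⇒ [32, 53, 61]
  RvuVI TACCTGG/2: at [32, 39, 76] ⇒ [34, 41, 78]

All cut coordinates (distinct, sorted): [4, 13, 32, 34, 41, 53, 61, 67, 78]

Fragments:
  4→13: 9 bp
  13→32: 19 bp
  32→34: 2 bp
  34→41: 7 bp
  41→53: 12 bp
  53→61: 8 bp
  61→67: 6 bp
  67→78: 11 bp
  78→4 (wrap): 81-78+4 = 7 bp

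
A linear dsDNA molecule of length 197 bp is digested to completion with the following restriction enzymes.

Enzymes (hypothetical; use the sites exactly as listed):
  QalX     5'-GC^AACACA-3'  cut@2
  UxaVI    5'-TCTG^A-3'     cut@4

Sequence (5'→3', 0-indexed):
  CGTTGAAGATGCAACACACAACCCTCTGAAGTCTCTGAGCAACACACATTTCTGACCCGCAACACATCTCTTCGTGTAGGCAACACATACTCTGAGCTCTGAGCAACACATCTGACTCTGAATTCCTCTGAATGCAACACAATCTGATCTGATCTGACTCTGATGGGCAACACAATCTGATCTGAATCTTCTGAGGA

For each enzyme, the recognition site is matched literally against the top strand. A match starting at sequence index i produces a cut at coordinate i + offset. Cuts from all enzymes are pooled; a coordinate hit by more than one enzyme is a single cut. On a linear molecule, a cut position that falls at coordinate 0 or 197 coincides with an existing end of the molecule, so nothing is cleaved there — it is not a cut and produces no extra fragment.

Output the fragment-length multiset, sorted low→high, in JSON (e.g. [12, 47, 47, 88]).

[3,3,4,5,5,5,5,6,6,6,6,7,9,9,10,10,11,11,12,13,14,16,21]

Scan for sites:
  QalX (GCAACACA, off=2): starts [10, 38, 58, 79, 102, 133, 166] → cuts [12, 40, 60, 81, 104, 135, 168]
  UxaVI (TCTGA, off=4): starts [24, 33, 50, 90, 97, 110, 116, 126, 142, 147, 152, 158, 175, 180, 189] → cuts [28, 37, 54, 94, 101, 114, 120, 130, 146, 151, 156, 162, 179, 184, 193]

All cut coordinates (distinct, sorted): [12, 28, 37, 40, 54, 60, 81, 94, 101, 104, 114, 120, 130, 135, 146, 151, 156, 162, 168, 179, 184, 193]

Fragments:
  [0,12): 12 bp
  [12,28): 16 bp
  [28,37): 9 bp
  [37,40): 3 bp
  [40,54): 14 bp
  [54,60): 6 bp
  [60,81): 21 bp
  [81,94): 13 bp
  [94,101): 7 bp
  [101,104): 3 bp
  [104,114): 10 bp
  [114,120): 6 bp
  [120,130): 10 bp
  [130,135): 5 bp
  [135,146): 11 bp
  [146,151): 5 bp
  [151,156): 5 bp
  [156,162): 6 bp
  [162,168): 6 bp
  [168,179): 11 bp
  [179,184): 5 bp
  [184,193): 9 bp
  [193,197): 4 bp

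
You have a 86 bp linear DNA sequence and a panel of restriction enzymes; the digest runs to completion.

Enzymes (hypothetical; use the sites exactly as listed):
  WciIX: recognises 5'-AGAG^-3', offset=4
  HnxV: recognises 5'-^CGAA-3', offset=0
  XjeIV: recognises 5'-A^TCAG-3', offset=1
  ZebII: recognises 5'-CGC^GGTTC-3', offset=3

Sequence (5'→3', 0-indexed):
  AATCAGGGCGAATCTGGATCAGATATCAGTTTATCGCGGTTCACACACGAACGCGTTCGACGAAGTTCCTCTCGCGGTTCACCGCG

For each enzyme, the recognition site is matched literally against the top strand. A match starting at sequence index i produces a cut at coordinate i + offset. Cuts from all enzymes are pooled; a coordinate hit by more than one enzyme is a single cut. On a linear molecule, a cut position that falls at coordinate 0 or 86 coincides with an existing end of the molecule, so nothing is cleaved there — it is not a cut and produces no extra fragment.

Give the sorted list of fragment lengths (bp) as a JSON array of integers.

Scan for sites:
  WciIX (AGAG, off=4): no sites
  HnxV (CGAA, off=0): starts [8, 47, 60] → cuts [8, 47, 60]
  XjeIV (ATCAG, off=1): starts [1, 17, 24] → cuts [2, 18, 25]
  ZebII (CGCGGTTC, off=3): starts [34, 72] → cuts [37, 75]

All cut coordinates (distinct, sorted): [2, 8, 18, 25, 37, 47, 60, 75]

Fragments:
  [0,2): 2 bp
  [2,8): 6 bp
  [8,18): 10 bp
  [18,25): 7 bp
  [25,37): 12 bp
  [37,47): 10 bp
  [47,60): 13 bp
  [60,75): 15 bp
  [75,86): 11 bp

[2,6,7,10,10,11,12,13,15]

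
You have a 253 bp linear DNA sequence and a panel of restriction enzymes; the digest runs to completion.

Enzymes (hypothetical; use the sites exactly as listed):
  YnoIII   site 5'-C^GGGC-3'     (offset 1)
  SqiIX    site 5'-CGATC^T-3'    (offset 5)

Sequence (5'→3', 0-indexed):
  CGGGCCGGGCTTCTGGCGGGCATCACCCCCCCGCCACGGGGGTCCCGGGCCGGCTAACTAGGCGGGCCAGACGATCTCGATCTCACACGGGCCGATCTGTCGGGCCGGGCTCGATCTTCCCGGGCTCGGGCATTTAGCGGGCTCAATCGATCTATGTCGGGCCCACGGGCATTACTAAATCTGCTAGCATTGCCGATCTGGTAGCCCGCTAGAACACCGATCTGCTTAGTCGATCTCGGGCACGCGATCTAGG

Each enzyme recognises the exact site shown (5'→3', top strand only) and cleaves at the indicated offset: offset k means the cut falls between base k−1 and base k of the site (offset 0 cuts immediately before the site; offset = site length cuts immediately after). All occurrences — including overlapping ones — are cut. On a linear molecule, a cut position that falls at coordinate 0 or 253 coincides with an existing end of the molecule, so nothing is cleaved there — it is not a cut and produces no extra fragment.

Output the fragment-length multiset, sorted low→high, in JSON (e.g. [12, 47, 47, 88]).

[1,2,4,4,5,5,5,6,6,6,6,8,9,10,11,11,12,13,13,14,17,24,29,32]

Scan for sites:
  YnoIII CGGGC/1: at [0, 5, 16, 45, 62, 87, 100, 105, 120, 126, 137, 157, 165, 236] ⇒ [1, 6, 17, 46, 63, 88, 101, 106, 121, 127, 138, 158, 166, 237]
  SqiIX CGATCT/5: at [71, 77, 92, 111, 147, 193, 217, 230, 244] ⇒ [76, 82, 97, 116, 152, 198, 222, 235, 249]

Pooled cuts: [1, 6, 17, 46, 63, 76, 82, 88, 97, 101, 106, 116, 121, 127, 138, 152, 158, 166, 198, 222, 235, 237, 249]

Fragments:
  [0,1): 1 bp
  [1,6): 5 bp
  [6,17): 11 bp
  [17,46): 29 bp
  [46,63): 17 bp
  [63,76): 13 bp
  [76,82): 6 bp
  [82,88): 6 bp
  [88,97): 9 bp
  [97,101): 4 bp
  [101,106): 5 bp
  [106,116): 10 bp
  [116,121): 5 bp
  [121,127): 6 bp
  [127,138): 11 bp
  [138,152): 14 bp
  [152,158): 6 bp
  [158,166): 8 bp
  [166,198): 32 bp
  [198,222): 24 bp
  [222,235): 13 bp
  [235,237): 2 bp
  [237,249): 12 bp
  [249,253): 4 bp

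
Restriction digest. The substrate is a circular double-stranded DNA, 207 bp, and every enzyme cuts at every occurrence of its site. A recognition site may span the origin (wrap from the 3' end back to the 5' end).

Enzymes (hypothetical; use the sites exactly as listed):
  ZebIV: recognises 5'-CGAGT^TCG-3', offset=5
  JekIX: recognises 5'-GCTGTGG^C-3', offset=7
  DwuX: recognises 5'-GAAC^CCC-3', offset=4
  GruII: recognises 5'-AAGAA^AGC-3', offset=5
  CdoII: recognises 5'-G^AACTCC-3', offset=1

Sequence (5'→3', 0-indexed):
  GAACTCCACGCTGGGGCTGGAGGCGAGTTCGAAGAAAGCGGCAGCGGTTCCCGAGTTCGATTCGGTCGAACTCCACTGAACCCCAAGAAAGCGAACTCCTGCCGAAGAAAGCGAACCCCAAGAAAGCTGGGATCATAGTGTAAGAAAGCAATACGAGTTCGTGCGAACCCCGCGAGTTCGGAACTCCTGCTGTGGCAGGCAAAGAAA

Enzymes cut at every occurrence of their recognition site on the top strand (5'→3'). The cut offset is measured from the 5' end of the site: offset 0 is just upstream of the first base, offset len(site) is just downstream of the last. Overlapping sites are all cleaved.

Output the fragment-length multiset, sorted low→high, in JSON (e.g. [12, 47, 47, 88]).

Per-enzyme occurrences:
  ZebIV (CGAGTTCG, off=5): starts [23, 51, 153, 172] → cuts [28, 56, 158, 177]
  JekIX (GCTGTGGC, off=7): starts [188] → cuts [195]
  DwuX (GAACCCC, off=4): starts [77, 112, 164] → cuts [81, 116, 168]
  GruII (AAGAAAGC, off=5): starts [31, 84, 104, 119, 141] → cuts [36, 89, 109, 124, 146]
  CdoII (GAACTCC, off=1): starts [0, 67, 92, 180] → cuts [1, 68, 93, 181]

All cut coordinates (distinct, sorted): [1, 28, 36, 56, 68, 81, 89, 93, 109, 116, 124, 146, 158, 168, 177, 181, 195]

Fragment lengths:
  1→28: 27 bp
  28→36: 8 bp
  36→56: 20 bp
  56→68: 12 bp
  68→81: 13 bp
  81→89: 8 bp
  89→93: 4 bp
  93→109: 16 bp
  109→116: 7 bp
  116→124: 8 bp
  124→146: 22 bp
  146→158: 12 bp
  158→168: 10 bp
  168→177: 9 bp
  177→181: 4 bp
  181→195: 14 bp
  195→1 (wrap): 207-195+1 = 13 bp

[4,4,7,8,8,8,9,10,12,12,13,13,14,16,20,22,27]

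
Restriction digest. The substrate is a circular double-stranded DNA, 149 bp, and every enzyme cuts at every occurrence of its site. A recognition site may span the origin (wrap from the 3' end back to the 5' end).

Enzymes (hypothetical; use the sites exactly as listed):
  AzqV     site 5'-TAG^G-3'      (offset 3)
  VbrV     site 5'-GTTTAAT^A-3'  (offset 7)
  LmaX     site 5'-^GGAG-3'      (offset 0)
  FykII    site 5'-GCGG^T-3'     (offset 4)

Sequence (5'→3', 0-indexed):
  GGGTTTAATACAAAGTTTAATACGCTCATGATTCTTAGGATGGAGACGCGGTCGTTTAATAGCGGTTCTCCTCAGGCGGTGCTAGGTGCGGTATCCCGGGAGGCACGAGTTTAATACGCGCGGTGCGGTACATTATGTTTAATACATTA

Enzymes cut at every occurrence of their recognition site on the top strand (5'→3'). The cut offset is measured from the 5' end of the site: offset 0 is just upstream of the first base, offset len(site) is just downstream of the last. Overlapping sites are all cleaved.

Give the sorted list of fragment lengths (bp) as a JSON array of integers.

Scan for sites:
  AzqV TAGG/3: at [35, 82, 147] ⇒ [1, 38, 85]
  VbrV GTTTAATA/7: at [2, 14, 53, 108, 136] ⇒ [9, 21, 60, 115, 143]
  LmaX GGAG/0: at [41, 98] ⇒ [41, 98]
  FykII GCGGT/4: at [47, 61, 75, 87, 119, 124] ⇒ [51, 65, 79, 91, 123, 128]

All cut coordinates (distinct, sorted): [1, 9, 21, 38, 41, 51, 60, 65, 79, 85, 91, 98, 115, 123, 128, 143]

Fragment lengths:
  1→9: 8 bp
  9→21: 12 bp
  21→38: 17 bp
  38→41: 3 bp
  41→51: 10 bp
  51→60: 9 bp
  60→65: 5 bp
  65→79: 14 bp
  79→85: 6 bp
  85→91: 6 bp
  91→98: 7 bp
  98→115: 17 bp
  115→123: 8 bp
  123→128: 5 bp
  128→143: 15 bp
  143→1 (wrap): 149-143+1 = 7 bp

[3,5,5,6,6,7,7,8,8,9,10,12,14,15,17,17]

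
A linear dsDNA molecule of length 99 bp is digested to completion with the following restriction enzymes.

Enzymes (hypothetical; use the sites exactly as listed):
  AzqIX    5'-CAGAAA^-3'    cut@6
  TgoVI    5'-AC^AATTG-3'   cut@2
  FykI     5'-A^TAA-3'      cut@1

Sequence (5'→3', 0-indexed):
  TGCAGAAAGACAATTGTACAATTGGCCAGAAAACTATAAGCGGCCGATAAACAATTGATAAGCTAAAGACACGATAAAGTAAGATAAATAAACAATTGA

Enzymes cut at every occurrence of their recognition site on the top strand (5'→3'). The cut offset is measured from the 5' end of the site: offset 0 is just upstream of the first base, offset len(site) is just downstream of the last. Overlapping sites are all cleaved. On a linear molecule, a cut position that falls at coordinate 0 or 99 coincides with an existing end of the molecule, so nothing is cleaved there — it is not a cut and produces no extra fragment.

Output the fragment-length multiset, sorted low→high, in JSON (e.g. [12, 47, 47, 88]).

Per-enzyme occurrences:
  AzqIX CAGAAA/6: at [2, 26] ⇒ [8, 32]
  TgoVI ACAATTG/2: at [9, 17, 50, 91] ⇒ [11, 19, 52, 93]
  FykI ATAA/1: at [35, 46, 57, 73, 83, 87] ⇒ [36, 47, 58, 74, 84, 88]

All cut coordinates (distinct, sorted): [8, 11, 19, 32, 36, 47, 52, 58, 74, 84, 88, 93]

Fragments:
  [0,8): 8 bp
  [8,11): 3 bp
  [11,19): 8 bp
  [19,32): 13 bp
  [32,36): 4 bp
  [36,47): 11 bp
  [47,52): 5 bp
  [52,58): 6 bp
  [58,74): 16 bp
  [74,84): 10 bp
  [84,88): 4 bp
  [88,93): 5 bp
  [93,99): 6 bp

[3,4,4,5,5,6,6,8,8,10,11,13,16]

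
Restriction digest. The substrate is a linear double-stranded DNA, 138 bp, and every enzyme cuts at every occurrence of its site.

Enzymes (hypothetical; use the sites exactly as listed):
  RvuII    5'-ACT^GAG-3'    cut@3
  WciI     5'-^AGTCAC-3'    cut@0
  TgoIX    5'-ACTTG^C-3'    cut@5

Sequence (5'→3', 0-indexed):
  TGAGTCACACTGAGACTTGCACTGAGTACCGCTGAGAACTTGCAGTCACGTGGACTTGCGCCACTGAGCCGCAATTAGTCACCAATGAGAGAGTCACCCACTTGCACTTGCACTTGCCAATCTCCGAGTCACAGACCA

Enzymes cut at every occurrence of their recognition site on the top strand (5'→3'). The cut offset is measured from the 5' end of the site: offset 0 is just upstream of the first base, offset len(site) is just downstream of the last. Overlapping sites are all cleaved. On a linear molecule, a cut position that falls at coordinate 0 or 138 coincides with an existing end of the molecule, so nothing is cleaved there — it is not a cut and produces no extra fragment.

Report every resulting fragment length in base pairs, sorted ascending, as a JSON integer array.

Scan for sites:
  RvuII ACTGAG/3: at [8, 20, 62] ⇒ [11, 23, 65]
  WciI AGTCAC/0: at [2, 43, 76, 91, 126] ⇒ [2, 43, 76, 91, 126]
  TgoIX ACTTGC/5: at [14, 37, 53, 99, 105, 111] ⇒ [19, 42, 58, 104, 110, 116]

All cut coordinates (distinct, sorted): [2, 11, 19, 23, 42, 43, 58, 65, 76, 91, 104, 110, 116, 126]

Fragment lengths:
  [0,2): 2 bp
  [2,11): 9 bp
  [11,19): 8 bp
  [19,23): 4 bp
  [23,42): 19 bp
  [42,43): 1 bp
  [43,58): 15 bp
  [58,65): 7 bp
  [65,76): 11 bp
  [76,91): 15 bp
  [91,104): 13 bp
  [104,110): 6 bp
  [110,116): 6 bp
  [116,126): 10 bp
  [126,138): 12 bp

[1,2,4,6,6,7,8,9,10,11,12,13,15,15,19]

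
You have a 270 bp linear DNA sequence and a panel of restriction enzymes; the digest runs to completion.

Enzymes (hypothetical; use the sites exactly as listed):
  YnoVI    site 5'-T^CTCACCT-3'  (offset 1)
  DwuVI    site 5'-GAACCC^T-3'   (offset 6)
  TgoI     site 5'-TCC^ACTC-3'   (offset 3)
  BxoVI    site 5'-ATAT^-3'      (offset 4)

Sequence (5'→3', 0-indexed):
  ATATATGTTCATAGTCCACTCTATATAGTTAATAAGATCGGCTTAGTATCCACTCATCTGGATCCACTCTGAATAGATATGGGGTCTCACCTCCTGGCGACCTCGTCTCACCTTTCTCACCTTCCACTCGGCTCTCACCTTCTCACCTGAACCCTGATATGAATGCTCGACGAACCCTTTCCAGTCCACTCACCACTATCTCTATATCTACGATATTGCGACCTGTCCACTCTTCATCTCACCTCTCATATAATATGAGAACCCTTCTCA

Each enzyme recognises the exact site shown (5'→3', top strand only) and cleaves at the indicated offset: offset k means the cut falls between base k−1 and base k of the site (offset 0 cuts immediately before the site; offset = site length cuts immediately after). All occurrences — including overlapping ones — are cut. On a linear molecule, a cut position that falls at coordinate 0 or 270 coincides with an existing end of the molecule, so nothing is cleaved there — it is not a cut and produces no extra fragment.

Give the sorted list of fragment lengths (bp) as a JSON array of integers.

Per-enzyme occurrences:
  YnoVI TCTCACCT/1: at [84, 105, 114, 132, 140, 236] ⇒ [85, 106, 115, 133, 141, 237]
  DwuVI GAACCCT/6: at [148, 171, 258] ⇒ [154, 177, 264]
  TgoI TCCACTC/3: at [14, 48, 62, 122, 184, 225] ⇒ [17, 51, 65, 125, 187, 228]
  BxoVI ATAT/4: at [0, 2, 22, 76, 156, 203, 212, 247, 252] ⇒ [4, 6, 26, 80, 160, 207, 216, 251, 256]

All cut coordinates (distinct, sorted): [4, 6, 17, 26, 51, 65, 80, 85, 106, 115, 125, 133, 141, 154, 160, 177, 187, 207, 216, 228, 237, 251, 256, 264]

Fragment lengths:
  [0,4): 4 bp
  [4,6): 2 bp
  [6,17): 11 bp
  [17,26): 9 bp
  [26,51): 25 bp
  [51,65): 14 bp
  [65,80): 15 bp
  [80,85): 5 bp
  [85,106): 21 bp
  [106,115): 9 bp
  [115,125): 10 bp
  [125,133): 8 bp
  [133,141): 8 bp
  [141,154): 13 bp
  [154,160): 6 bp
  [160,177): 17 bp
  [177,187): 10 bp
  [187,207): 20 bp
  [207,216): 9 bp
  [216,228): 12 bp
  [228,237): 9 bp
  [237,251): 14 bp
  [251,256): 5 bp
  [256,264): 8 bp
  [264,270): 6 bp

[2,4,5,5,6,6,8,8,8,9,9,9,9,10,10,11,12,13,14,14,15,17,20,21,25]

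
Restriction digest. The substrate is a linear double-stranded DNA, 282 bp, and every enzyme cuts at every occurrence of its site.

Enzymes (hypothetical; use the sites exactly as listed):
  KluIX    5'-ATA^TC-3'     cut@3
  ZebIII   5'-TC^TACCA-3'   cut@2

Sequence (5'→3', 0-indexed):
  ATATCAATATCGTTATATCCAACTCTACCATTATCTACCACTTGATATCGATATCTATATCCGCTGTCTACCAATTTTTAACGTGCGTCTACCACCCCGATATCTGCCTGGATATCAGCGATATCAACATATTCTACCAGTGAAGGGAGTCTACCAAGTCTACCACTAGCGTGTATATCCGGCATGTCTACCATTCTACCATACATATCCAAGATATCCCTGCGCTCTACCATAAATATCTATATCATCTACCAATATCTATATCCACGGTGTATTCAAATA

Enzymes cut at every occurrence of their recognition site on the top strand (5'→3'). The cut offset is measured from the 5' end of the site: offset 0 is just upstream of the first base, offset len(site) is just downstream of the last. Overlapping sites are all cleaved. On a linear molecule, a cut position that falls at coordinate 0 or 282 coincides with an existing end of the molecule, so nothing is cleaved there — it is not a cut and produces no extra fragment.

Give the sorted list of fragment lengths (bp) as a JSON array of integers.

[3,5,6,6,6,6,6,8,8,8,8,9,9,9,9,10,11,11,11,11,11,12,12,13,17,17,19,21]

Scan for sites:
  KluIX (ATATC, off=3): starts [0, 6, 14, 44, 50, 56, 99, 111, 120, 174, 204, 213, 235, 241, 254, 260] → cuts [3, 9, 17, 47, 53, 59, 102, 114, 123, 177, 207, 216, 238, 244, 257, 263]
  ZebIII (TCTACCA, off=2): starts [23, 33, 66, 87, 132, 149, 158, 186, 194, 225, 247] → cuts [25, 35, 68, 89, 134, 151, 160, 188, 196, 227, 249]

All cut coordinates (distinct, sorted): [3, 9, 17, 25, 35, 47, 53, 59, 68, 89, 102, 114, 123, 134, 151, 160, 177, 188, 196, 207, 216, 227, 238, 244, 249, 257, 263]

Fragments:
  [0,3): 3 bp
  [3,9): 6 bp
  [9,17): 8 bp
  [17,25): 8 bp
  [25,35): 10 bp
  [35,47): 12 bp
  [47,53): 6 bp
  [53,59): 6 bp
  [59,68): 9 bp
  [68,89): 21 bp
  [89,102): 13 bp
  [102,114): 12 bp
  [114,123): 9 bp
  [123,134): 11 bp
  [134,151): 17 bp
  [151,160): 9 bp
  [160,177): 17 bp
  [177,188): 11 bp
  [188,196): 8 bp
  [196,207): 11 bp
  [207,216): 9 bp
  [216,227): 11 bp
  [227,238): 11 bp
  [238,244): 6 bp
  [244,249): 5 bp
  [249,257): 8 bp
  [257,263): 6 bp
  [263,282): 19 bp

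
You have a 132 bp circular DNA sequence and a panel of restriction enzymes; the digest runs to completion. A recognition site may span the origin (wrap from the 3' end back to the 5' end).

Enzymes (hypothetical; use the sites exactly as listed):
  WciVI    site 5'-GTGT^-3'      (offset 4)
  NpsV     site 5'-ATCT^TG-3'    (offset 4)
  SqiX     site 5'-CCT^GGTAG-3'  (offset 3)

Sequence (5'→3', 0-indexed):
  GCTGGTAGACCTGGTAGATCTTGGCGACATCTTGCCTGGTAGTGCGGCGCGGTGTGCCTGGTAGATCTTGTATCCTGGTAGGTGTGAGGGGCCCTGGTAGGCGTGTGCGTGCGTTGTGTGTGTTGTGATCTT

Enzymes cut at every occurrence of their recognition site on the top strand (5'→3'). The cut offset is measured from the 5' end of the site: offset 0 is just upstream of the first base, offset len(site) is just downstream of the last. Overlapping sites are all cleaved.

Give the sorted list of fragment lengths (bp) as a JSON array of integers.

Scan for sites:
  WciVI GTGT/4: at [51, 81, 102, 115, 117, 119] ⇒ [55, 85, 106, 119, 121, 123]
  NpsV ATCTTG/4: at [17, 28, 64, 127] ⇒ [21, 32, 68, 131]
  SqiX CCTGGTAG/3: at [9, 34, 56, 73, 92] ⇒ [12, 37, 59, 76, 95]

All cut coordinates (distinct, sorted): [12, 21, 32, 37, 55, 59, 68, 76, 85, 95, 106, 119, 121, 123, 131]

Fragment lengths:
  12→21: 9 bp
  21→32: 11 bp
  32→37: 5 bp
  37→55: 18 bp
  55→59: 4 bp
  59→68: 9 bp
  68→76: 8 bp
  76→85: 9 bp
  85→95: 10 bp
  95→106: 11 bp
  106→119: 13 bp
  119→121: 2 bp
  121→123: 2 bp
  123→131: 8 bp
  131→12 (wrap): 132-131+12 = 13 bp

[2,2,4,5,8,8,9,9,9,10,11,11,13,13,18]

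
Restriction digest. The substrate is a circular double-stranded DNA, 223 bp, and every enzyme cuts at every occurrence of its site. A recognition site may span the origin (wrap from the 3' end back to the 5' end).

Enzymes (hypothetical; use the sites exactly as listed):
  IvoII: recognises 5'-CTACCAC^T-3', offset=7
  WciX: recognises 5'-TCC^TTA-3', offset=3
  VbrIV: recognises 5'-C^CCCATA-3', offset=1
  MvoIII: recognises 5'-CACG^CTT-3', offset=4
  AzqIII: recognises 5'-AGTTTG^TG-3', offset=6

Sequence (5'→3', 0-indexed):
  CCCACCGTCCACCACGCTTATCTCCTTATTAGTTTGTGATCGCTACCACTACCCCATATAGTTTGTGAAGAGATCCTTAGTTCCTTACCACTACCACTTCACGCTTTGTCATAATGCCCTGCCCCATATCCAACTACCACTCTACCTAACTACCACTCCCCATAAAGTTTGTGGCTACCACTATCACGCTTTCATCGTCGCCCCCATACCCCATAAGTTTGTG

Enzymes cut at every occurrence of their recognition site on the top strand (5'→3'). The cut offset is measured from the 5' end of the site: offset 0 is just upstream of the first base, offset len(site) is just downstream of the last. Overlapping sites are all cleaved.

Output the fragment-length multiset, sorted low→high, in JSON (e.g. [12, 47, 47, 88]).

[2,3,6,7,7,8,9,10,11,11,12,13,13,13,13,14,16,18,18,19]

Scan for sites:
  IvoII CTACCACT/7: at [42, 90, 133, 149, 174] ⇒ [49, 97, 140, 156, 181]
  WciX TCCTTA/3: at [22, 73, 81] ⇒ [25, 76, 84]
  VbrIV CCCCATA/1: at [51, 121, 157, 201, 208] ⇒ [52, 122, 158, 202, 209]
  MvoIII CACGCTT/4: at [12, 99, 184] ⇒ [16, 103, 188]
  AzqIII AGTTTGTG/6: at [30, 59, 165, 215] ⇒ [36, 65, 171, 221]

All cut coordinates (distinct, sorted): [16, 25, 36, 49, 52, 65, 76, 84, 97, 103, 122, 140, 156, 158, 171, 181, 188, 202, 209, 221]

Fragment lengths:
  16→25: 9 bp
  25→36: 11 bp
  36→49: 13 bp
  49→52: 3 bp
  52→65: 13 bp
  65→76: 11 bp
  76→84: 8 bp
  84→97: 13 bp
  97→103: 6 bp
  103→122: 19 bp
  122→140: 18 bp
  140→156: 16 bp
  156→158: 2 bp
  158→171: 13 bp
  171→181: 10 bp
  181→188: 7 bp
  188→202: 14 bp
  202→209: 7 bp
  209→221: 12 bp
  221→16 (wrap): 223-221+16 = 18 bp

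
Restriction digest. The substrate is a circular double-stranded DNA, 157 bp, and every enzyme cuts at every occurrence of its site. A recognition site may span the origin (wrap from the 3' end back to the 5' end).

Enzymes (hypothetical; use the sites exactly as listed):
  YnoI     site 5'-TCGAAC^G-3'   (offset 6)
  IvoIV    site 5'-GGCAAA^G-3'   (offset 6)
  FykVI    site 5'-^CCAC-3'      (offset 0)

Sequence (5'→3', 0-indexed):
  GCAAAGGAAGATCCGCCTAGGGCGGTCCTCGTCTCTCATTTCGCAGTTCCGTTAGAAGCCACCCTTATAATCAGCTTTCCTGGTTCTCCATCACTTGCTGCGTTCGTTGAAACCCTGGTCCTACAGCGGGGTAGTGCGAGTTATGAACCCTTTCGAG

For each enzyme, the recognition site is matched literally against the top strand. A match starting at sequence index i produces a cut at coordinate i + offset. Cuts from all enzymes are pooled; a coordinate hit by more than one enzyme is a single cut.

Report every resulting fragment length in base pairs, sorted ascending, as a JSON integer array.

Site scan:
  YnoI (TCGAACG, off=6): no sites
  IvoIV (GGCAAAG, off=6): starts [156] → cuts [5]
  FykVI (CCAC, off=0): starts [58] → cuts [58]

Pooled cuts: [5, 58]

Fragments:
  5→58: 53 bp
  58→5 (wrap): 157-58+5 = 104 bp

[53,104]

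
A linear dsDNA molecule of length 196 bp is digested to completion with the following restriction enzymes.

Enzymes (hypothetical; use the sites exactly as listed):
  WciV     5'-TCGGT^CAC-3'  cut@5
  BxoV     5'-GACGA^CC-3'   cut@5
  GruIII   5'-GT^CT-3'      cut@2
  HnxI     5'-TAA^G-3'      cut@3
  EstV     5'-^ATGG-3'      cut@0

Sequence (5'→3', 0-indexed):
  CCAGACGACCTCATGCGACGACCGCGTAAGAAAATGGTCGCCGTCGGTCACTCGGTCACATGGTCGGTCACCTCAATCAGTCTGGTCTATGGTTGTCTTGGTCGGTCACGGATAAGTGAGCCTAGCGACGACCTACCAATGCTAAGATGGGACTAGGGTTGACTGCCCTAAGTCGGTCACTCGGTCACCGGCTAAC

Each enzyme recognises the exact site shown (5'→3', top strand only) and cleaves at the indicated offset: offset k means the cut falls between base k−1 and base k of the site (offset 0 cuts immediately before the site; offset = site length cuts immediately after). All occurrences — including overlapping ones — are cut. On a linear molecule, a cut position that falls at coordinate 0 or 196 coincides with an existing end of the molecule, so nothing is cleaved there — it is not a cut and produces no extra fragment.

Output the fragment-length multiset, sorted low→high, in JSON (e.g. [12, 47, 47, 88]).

Site scan:
  WciV (TCGGTCAC, off=5): starts [43, 51, 63, 101, 172, 180] → cuts [48, 56, 68, 106, 177, 185]
  BxoV (GACGACC, off=5): starts [3, 16, 126] → cuts [8, 21, 131]
  GruIII (GTCT, off=2): starts [79, 84, 94] → cuts [81, 86, 96]
  HnxI (TAAG, off=3): starts [26, 112, 142, 168] → cuts [29, 115, 145, 171]
  EstV (ATGG, off=0): starts [33, 59, 88, 146] → cuts [33, 59, 88, 146]

All cut coordinates (distinct, sorted): [8, 21, 29, 33, 48, 56, 59, 68, 81, 86, 88, 96, 106, 115, 131, 145, 146, 171, 177, 185]

Fragments:
  [0,8): 8 bp
  [8,21): 13 bp
  [21,29): 8 bp
  [29,33): 4 bp
  [33,48): 15 bp
  [48,56): 8 bp
  [56,59): 3 bp
  [59,68): 9 bp
  [68,81): 13 bp
  [81,86): 5 bp
  [86,88): 2 bp
  [88,96): 8 bp
  [96,106): 10 bp
  [106,115): 9 bp
  [115,131): 16 bp
  [131,145): 14 bp
  [145,146): 1 bp
  [146,171): 25 bp
  [171,177): 6 bp
  [177,185): 8 bp
  [185,196): 11 bp

[1,2,3,4,5,6,8,8,8,8,8,9,9,10,11,13,13,14,15,16,25]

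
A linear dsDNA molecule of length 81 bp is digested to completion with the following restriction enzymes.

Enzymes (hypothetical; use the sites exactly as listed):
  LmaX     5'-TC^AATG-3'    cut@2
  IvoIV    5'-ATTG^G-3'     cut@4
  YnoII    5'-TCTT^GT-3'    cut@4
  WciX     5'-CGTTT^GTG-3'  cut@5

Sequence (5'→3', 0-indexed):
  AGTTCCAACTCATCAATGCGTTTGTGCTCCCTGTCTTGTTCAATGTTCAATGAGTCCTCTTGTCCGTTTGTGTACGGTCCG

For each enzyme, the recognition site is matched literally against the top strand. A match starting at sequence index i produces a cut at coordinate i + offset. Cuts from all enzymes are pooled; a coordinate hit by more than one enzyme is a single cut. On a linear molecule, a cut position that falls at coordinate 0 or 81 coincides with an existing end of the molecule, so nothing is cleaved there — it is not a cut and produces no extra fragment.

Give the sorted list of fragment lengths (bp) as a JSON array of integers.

Site scan:
  LmaX (TCAATG, off=2): starts [12, 39, 46] → cuts [14, 41, 48]
  IvoIV (ATTGG, off=4): no sites
  YnoII (TCTTGT, off=4): starts [33, 57] → cuts [37, 61]
  WciX (CGTTTGTG, off=5): starts [18, 64] → cuts [23, 69]

All cut coordinates (distinct, sorted): [14, 23, 37, 41, 48, 61, 69]

Fragment lengths:
  [0,14): 14 bp
  [14,23): 9 bp
  [23,37): 14 bp
  [37,41): 4 bp
  [41,48): 7 bp
  [48,61): 13 bp
  [61,69): 8 bp
  [69,81): 12 bp

[4,7,8,9,12,13,14,14]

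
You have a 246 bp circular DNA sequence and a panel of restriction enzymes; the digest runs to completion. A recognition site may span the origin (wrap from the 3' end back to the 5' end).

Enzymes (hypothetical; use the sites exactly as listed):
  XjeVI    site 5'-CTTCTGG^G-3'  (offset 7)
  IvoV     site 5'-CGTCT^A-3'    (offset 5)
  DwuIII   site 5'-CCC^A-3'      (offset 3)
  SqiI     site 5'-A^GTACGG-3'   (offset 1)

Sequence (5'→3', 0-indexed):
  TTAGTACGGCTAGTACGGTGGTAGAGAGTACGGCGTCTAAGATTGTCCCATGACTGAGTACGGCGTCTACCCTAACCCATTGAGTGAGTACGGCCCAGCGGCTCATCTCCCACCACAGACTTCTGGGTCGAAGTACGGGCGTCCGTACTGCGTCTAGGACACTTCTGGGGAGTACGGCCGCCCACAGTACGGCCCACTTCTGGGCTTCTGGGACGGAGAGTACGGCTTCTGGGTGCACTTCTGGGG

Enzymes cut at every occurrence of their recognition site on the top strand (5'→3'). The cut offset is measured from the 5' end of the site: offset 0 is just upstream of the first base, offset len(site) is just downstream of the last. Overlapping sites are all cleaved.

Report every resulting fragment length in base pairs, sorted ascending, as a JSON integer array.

[3,3,5,6,8,8,8,8,9,9,9,9,10,11,11,11,12,12,13,13,15,15,15,23]

Scan for sites:
  XjeVI CTTCTGGG/7: at [119, 161, 196, 204, 225, 237] ⇒ [126, 168, 203, 211, 232, 244]
  IvoV CGTCTA/5: at [33, 63, 150] ⇒ [38, 68, 155]
  DwuIII CCCA/3: at [46, 75, 93, 108, 180, 192] ⇒ [49, 78, 96, 111, 183, 195]
  SqiI AGTACGG/1: at [2, 11, 26, 56, 86, 131, 170, 185, 218] ⇒ [3, 12, 27, 57, 87, 132, 171, 186, 219]

All cut coordinates (distinct, sorted): [3, 12, 27, 38, 49, 57, 68, 78, 87, 96, 111, 126, 132, 155, 168, 171, 183, 186, 195, 203, 211, 219, 232, 244]

Fragments:
  3→12: 9 bp
  12→27: 15 bp
  27→38: 11 bp
  38→49: 11 bp
  49→57: 8 bp
  57→68: 11 bp
  68→78: 10 bp
  78→87: 9 bp
  87→96: 9 bp
  96→111: 15 bp
  111→126: 15 bp
  126→132: 6 bp
  132→155: 23 bp
  155→168: 13 bp
  168→171: 3 bp
  171→183: 12 bp
  183→186: 3 bp
  186→195: 9 bp
  195→203: 8 bp
  203→211: 8 bp
  211→219: 8 bp
  219→232: 13 bp
  232→244: 12 bp
  244→3 (wrap): 246-244+3 = 5 bp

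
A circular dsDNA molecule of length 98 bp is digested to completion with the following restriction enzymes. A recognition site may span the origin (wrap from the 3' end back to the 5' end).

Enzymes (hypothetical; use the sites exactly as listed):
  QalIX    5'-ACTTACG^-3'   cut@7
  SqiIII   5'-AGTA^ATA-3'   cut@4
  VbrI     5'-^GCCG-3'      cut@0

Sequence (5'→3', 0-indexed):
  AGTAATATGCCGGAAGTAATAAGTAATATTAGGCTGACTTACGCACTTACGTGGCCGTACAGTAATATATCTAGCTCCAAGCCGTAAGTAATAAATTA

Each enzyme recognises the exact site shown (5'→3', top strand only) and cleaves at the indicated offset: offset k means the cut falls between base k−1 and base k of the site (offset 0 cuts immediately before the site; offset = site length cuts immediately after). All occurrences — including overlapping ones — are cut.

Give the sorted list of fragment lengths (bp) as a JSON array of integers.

Scan for sites:
  QalIX (ACTTACG, off=7): starts [36, 44] → cuts [43, 51]
  SqiIII (AGTAATA, off=4): starts [0, 14, 21, 60, 86] → cuts [4, 18, 25, 64, 90]
  VbrI (GCCG, off=0): starts [8, 53, 80] → cuts [8, 53, 80]

Pooled cuts: [4, 8, 18, 25, 43, 51, 53, 64, 80, 90]

Fragments:
  4→8: 4 bp
  8→18: 10 bp
  18→25: 7 bp
  25→43: 18 bp
  43→51: 8 bp
  51→53: 2 bp
  53→64: 11 bp
  64→80: 16 bp
  80→90: 10 bp
  90→4 (wrap): 98-90+4 = 12 bp

[2,4,7,8,10,10,11,12,16,18]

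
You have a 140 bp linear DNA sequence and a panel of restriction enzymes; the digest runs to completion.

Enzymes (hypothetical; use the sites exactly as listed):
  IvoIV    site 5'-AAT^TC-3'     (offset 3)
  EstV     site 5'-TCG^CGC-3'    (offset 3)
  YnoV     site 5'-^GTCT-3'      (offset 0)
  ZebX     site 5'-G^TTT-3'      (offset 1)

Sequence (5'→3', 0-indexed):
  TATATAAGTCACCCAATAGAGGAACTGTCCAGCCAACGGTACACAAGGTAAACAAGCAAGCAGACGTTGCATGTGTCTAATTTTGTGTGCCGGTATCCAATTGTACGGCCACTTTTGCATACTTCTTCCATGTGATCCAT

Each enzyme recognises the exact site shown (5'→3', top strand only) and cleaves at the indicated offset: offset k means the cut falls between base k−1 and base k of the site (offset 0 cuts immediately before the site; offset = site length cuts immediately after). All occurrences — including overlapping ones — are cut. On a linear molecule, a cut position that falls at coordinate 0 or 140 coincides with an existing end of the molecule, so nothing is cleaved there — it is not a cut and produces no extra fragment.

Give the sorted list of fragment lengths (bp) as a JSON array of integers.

[66,74]

Scan for sites:
  IvoIV (AATTC, off=3): no sites
  EstV (TCGCGC, off=3): no sites
  YnoV (GTCT, off=0): starts [74] → cuts [74]
  ZebX (GTTT, off=1): no sites

All cut coordinates (distinct, sorted): [74]

Fragment lengths:
  [0,74): 74 bp
  [74,140): 66 bp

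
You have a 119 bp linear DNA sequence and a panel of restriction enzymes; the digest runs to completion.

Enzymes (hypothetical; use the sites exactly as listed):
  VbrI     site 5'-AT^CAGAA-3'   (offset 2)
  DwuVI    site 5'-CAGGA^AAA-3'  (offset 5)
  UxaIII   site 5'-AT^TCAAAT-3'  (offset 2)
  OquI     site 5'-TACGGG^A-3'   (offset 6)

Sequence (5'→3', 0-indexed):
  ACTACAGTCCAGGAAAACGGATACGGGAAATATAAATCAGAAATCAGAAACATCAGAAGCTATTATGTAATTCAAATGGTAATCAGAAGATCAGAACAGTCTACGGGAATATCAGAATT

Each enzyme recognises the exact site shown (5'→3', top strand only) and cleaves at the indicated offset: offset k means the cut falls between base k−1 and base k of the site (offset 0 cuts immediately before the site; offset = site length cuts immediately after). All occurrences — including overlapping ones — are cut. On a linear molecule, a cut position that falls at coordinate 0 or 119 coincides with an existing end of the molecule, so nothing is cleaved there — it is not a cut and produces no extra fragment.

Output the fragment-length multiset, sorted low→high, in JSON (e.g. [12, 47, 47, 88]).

[5,7,7,8,9,10,12,13,14,16,18]

Per-enzyme occurrences:
  VbrI (ATCAGAA, off=2): starts [35, 42, 51, 81, 89, 110] → cuts [37, 44, 53, 83, 91, 112]
  DwuVI (CAGGAAAA, off=5): starts [9] → cuts [14]
  UxaIII (ATTCAAAT, off=2): starts [69] → cuts [71]
  OquI (TACGGGA, off=6): starts [21, 101] → cuts [27, 107]

All cut coordinates (distinct, sorted): [14, 27, 37, 44, 53, 71, 83, 91, 107, 112]

Fragments:
  [0,14): 14 bp
  [14,27): 13 bp
  [27,37): 10 bp
  [37,44): 7 bp
  [44,53): 9 bp
  [53,71): 18 bp
  [71,83): 12 bp
  [83,91): 8 bp
  [91,107): 16 bp
  [107,112): 5 bp
  [112,119): 7 bp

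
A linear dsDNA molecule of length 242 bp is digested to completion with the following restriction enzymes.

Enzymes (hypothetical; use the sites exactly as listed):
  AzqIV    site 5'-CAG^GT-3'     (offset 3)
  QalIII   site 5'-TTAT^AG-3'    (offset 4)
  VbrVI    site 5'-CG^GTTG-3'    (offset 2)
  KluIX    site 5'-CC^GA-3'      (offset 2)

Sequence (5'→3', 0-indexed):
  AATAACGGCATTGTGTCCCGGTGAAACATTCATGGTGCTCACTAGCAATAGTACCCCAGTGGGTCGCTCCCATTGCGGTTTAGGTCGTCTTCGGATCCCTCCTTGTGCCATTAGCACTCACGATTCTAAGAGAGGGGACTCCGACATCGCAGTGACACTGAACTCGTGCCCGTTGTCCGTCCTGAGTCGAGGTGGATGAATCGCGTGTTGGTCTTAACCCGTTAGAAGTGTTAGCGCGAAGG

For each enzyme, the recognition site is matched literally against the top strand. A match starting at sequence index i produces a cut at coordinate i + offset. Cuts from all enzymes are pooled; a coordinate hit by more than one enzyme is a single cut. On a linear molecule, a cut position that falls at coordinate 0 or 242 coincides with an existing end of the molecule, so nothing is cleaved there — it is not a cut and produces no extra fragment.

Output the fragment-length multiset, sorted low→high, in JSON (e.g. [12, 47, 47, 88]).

Scan for sites:
  AzqIV (CAGGT, off=3): no sites
  QalIII (TTATAG, off=4): no sites
  VbrVI (CGGTTG, off=2): no sites
  KluIX CCGA/2: at [140] ⇒ [142]

Pooled cuts: [142]

Fragment lengths:
  [0,142): 142 bp
  [142,242): 100 bp

[100,142]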